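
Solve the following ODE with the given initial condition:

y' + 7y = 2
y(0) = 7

General solution: y = 2/7 + Ce^(-7x)
Applying y(0) = 7: C = 7 - 2/7 = 47/7
Particular solution: y = 2/7 + (47/7)e^(-7x)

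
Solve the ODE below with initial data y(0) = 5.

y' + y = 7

General solution: y = 7 + Ce^(-x)
Applying y(0) = 5: C = 5 - 7 = -2
Particular solution: y = 7 - 2e^(-x)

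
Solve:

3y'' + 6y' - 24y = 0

Characteristic equation: 3r² + 6r - 24 = 0
Divide by 3: r² + 2r - 8 = 0
Roots: r = 2, -4 (distinct real)
General solution: y = C₁e^(2x) + C₂e^(-4x)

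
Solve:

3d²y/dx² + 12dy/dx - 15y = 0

Characteristic equation: 3r² + 12r - 15 = 0
Divide by 3: r² + 4r - 5 = 0
Roots: r = 1, -5 (distinct real)
General solution: y = C₁e^x + C₂e^(-5x)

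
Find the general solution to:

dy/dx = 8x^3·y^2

Separating variables and integrating:
-1/y = 2x^4 + C

General solution: y^-1 = -2x^4 + C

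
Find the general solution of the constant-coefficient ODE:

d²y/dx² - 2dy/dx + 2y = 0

Characteristic equation: r² - 2r + 2 = 0
Roots: r = 1 ± i (complex conjugates)
General solution: y = e^x(C₁cos(x) + C₂sin(x))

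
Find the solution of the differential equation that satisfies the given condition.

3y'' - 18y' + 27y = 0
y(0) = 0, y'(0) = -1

General solution: y = (C₁ + C₂x)e^(3x)
Repeated root r = 3
Applying ICs: C₁ = 0, C₂ = -1
Particular solution: y = -xe^(3x)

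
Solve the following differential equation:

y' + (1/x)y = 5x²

Using integrating factor method:

General solution: y = (5/4)x^3 + C/x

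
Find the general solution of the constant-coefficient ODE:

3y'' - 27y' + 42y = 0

Characteristic equation: 3r² - 27r + 42 = 0
Divide by 3: r² - 9r + 14 = 0
Roots: r = 7, 2 (distinct real)
General solution: y = C₁e^(7x) + C₂e^(2x)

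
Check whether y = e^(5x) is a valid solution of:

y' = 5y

Verification:
y = e^(5x)
y' = 5e^(5x)
5y = 5e^(5x)
y' = 5y ✓

Yes, it is a solution.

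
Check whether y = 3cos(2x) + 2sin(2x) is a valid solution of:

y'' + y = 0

Verification:
y'' = -12cos(2x) - 8sin(2x)
y'' + y ≠ 0 (frequency mismatch: got 4 instead of 1)

No, it is not a solution.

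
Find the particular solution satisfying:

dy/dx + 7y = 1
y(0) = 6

General solution: y = 1/7 + Ce^(-7x)
Applying y(0) = 6: C = 6 - 1/7 = 41/7
Particular solution: y = 1/7 + (41/7)e^(-7x)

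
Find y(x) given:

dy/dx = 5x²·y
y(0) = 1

General solution: y = Ce^(5x³/3)
Applying IC y(0) = 1:
Particular solution: y = e^(5x³/3)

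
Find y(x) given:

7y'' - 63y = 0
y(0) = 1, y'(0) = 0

General solution: y = C₁e^(3x) + C₂e^(-3x)
Applying ICs: C₁ = 1/2, C₂ = 1/2
Particular solution: y = (1/2)e^(3x) + (1/2)e^(-3x)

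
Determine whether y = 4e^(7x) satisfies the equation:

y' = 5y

Verification:
y = 4e^(7x)
y' = 28e^(7x)
But 5y = 20e^(7x)
y' ≠ 5y — the derivative does not match

No, it is not a solution.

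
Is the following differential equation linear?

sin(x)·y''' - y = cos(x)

Yes. Linear (y and its derivatives appear to the first power only, no products of y terms)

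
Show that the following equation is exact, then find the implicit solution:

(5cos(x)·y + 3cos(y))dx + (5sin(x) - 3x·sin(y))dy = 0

Verify exactness: ∂M/∂y = ∂N/∂x ✓
Find F(x,y) such that ∂F/∂x = M, ∂F/∂y = N
Solution: 5sin(x)·y + 3x·cos(y) = C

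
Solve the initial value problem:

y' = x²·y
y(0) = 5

General solution: y = Ce^(x³/3)
Applying IC y(0) = 5:
Particular solution: y = 5e^(x³/3)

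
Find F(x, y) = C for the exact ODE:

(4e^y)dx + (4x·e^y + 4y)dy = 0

Verify exactness: ∂M/∂y = ∂N/∂x ✓
Find F(x,y) such that ∂F/∂x = M, ∂F/∂y = N
Solution: 4x·e^y + 2y² = C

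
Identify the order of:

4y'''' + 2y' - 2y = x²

The order is 4 (highest derivative is of order 4).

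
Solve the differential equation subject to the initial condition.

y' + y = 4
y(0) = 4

General solution: y = 4 + Ce^(-x)
Applying y(0) = 4: C = 4 - 4 = 0
Particular solution: y = 4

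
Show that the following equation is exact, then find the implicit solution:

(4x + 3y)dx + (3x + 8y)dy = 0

Verify exactness: ∂M/∂y = ∂N/∂x ✓
Find F(x,y) such that ∂F/∂x = M, ∂F/∂y = N
Solution: 2x² + 3xy + 4y² = C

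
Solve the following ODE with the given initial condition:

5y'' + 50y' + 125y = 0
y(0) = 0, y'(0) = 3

General solution: y = (C₁ + C₂x)e^(-5x)
Repeated root r = -5
Applying ICs: C₁ = 0, C₂ = 3
Particular solution: y = 3xe^(-5x)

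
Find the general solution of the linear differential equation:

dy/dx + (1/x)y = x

Using integrating factor method:

General solution: y = (1/3)x^2 + C/x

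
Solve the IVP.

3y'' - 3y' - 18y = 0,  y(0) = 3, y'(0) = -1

General solution: y = C₁e^(3x) + C₂e^(-2x)
Applying ICs: C₁ = 1, C₂ = 2
Particular solution: y = e^(3x) + 2e^(-2x)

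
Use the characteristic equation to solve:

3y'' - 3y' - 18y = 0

Characteristic equation: 3r² - 3r - 18 = 0
Divide by 3: r² - r - 6 = 0
Roots: r = 3, -2 (distinct real)
General solution: y = C₁e^(3x) + C₂e^(-2x)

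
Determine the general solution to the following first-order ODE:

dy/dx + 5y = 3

Using integrating factor method:

General solution: y = 3/5 + Ce^(-5x)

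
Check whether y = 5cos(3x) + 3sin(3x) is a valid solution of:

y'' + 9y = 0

Verification:
y'' = -45cos(3x) - 27sin(3x)
y'' + 9y = 0 ✓

Yes, it is a solution.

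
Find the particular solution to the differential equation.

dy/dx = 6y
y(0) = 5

General solution: y = Ce^(6x)
Applying IC y(0) = 5:
Particular solution: y = 5e^(6x)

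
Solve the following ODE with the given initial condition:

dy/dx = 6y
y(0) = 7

General solution: y = Ce^(6x)
Applying IC y(0) = 7:
Particular solution: y = 7e^(6x)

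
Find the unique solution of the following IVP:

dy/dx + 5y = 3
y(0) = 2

General solution: y = 3/5 + Ce^(-5x)
Applying y(0) = 2: C = 2 - 3/5 = 7/5
Particular solution: y = 3/5 + (7/5)e^(-5x)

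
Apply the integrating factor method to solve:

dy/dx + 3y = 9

Using integrating factor method:

General solution: y = 3 + Ce^(-3x)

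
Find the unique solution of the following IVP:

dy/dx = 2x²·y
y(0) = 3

General solution: y = Ce^(2x³/3)
Applying IC y(0) = 3:
Particular solution: y = 3e^(2x³/3)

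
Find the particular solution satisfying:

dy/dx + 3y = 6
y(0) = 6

General solution: y = 2 + Ce^(-3x)
Applying y(0) = 6: C = 6 - 2 = 4
Particular solution: y = 2 + 4e^(-3x)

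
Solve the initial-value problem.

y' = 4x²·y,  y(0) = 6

General solution: y = Ce^(4x³/3)
Applying IC y(0) = 6:
Particular solution: y = 6e^(4x³/3)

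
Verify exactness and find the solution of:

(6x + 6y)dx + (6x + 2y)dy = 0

Verify exactness: ∂M/∂y = ∂N/∂x ✓
Find F(x,y) such that ∂F/∂x = M, ∂F/∂y = N
Solution: 3x² + 6xy + y² = C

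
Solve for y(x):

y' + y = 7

Using integrating factor method:

General solution: y = 7 + Ce^(-x)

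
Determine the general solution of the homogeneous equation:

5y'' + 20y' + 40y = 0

Characteristic equation: 5r² + 20r + 40 = 0
Divide by 5: r² + 4r + 8 = 0
Roots: r = -2 ± 2i (complex conjugates)
General solution: y = e^(-2x)(C₁cos(2x) + C₂sin(2x))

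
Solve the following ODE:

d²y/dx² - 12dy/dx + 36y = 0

Characteristic equation: r² - 12r + 36 = 0
Factored: (r - 6)² = 0
Repeated root: r = 6
General solution: y = (C₁ + C₂x)e^(6x)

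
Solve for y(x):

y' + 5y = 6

Using integrating factor method:

General solution: y = 6/5 + Ce^(-5x)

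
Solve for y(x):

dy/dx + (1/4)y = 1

Using integrating factor method:

General solution: y = 4 + Ce^(-x/4)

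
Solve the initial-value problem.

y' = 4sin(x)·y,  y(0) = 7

General solution: y = Ce^(-4cos(x))
Applying IC y(0) = 7:
Particular solution: y = 7e^(4(1-cos(x)))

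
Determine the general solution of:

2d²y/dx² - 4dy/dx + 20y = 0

Characteristic equation: 2r² - 4r + 20 = 0
Divide by 2: r² - 2r + 10 = 0
Roots: r = 1 ± 3i (complex conjugates)
General solution: y = e^x(C₁cos(3x) + C₂sin(3x))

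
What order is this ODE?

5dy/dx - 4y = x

The order is 1 (highest derivative is of order 1).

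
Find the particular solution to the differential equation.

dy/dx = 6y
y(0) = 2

General solution: y = Ce^(6x)
Applying IC y(0) = 2:
Particular solution: y = 2e^(6x)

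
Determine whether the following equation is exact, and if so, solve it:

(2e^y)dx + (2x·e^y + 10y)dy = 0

Verify exactness: ∂M/∂y = ∂N/∂x ✓
Find F(x,y) such that ∂F/∂x = M, ∂F/∂y = N
Solution: 2x·e^y + 5y² = C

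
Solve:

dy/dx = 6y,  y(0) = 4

General solution: y = Ce^(6x)
Applying IC y(0) = 4:
Particular solution: y = 4e^(6x)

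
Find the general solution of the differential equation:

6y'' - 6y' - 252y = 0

Characteristic equation: 6r² - 6r - 252 = 0
Divide by 6: r² - r - 42 = 0
Roots: r = 7, -6 (distinct real)
General solution: y = C₁e^(7x) + C₂e^(-6x)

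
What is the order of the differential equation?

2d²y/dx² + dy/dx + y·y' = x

The order is 2 (highest derivative is of order 2).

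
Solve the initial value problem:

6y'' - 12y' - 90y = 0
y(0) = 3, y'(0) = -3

General solution: y = C₁e^(5x) + C₂e^(-3x)
Applying ICs: C₁ = 3/4, C₂ = 9/4
Particular solution: y = (3/4)e^(5x) + (9/4)e^(-3x)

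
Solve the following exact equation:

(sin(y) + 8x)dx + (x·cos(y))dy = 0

Verify exactness: ∂M/∂y = ∂N/∂x ✓
Find F(x,y) such that ∂F/∂x = M, ∂F/∂y = N
Solution: x·sin(y) + 4x² = C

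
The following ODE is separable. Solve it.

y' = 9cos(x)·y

Separating variables and integrating:
ln|y| = 9sin(x) + C

General solution: y = Ce^(9sin(x))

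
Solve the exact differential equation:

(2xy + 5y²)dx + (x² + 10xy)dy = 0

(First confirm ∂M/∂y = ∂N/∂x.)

Verify exactness: ∂M/∂y = ∂N/∂x ✓
Find F(x,y) such that ∂F/∂x = M, ∂F/∂y = N
Solution: x²y + 5xy² = C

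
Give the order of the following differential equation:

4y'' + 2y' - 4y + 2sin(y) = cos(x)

The order is 2 (highest derivative is of order 2).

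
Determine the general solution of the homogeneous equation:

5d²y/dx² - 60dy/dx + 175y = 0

Characteristic equation: 5r² - 60r + 175 = 0
Divide by 5: r² - 12r + 35 = 0
Roots: r = 7, 5 (distinct real)
General solution: y = C₁e^(7x) + C₂e^(5x)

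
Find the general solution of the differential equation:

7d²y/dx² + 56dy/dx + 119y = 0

Characteristic equation: 7r² + 56r + 119 = 0
Divide by 7: r² + 8r + 17 = 0
Roots: r = -4 ± i (complex conjugates)
General solution: y = e^(-4x)(C₁cos(x) + C₂sin(x))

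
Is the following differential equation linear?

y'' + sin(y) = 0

No. Nonlinear (sin(y) is nonlinear in y)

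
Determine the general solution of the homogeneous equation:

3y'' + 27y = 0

Characteristic equation: 3r² + 27 = 0
Divide by 3: r² + 9 = 0
Roots: r = ±3i (complex conjugates)
General solution: y = C₁cos(3x) + C₂sin(3x)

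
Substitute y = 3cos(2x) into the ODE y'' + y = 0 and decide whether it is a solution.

Verification:
y'' = -12cos(2x)
y'' + y ≠ 0 (frequency mismatch: got 4 instead of 1)

No, it is not a solution.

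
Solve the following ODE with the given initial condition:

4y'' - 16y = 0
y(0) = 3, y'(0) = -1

General solution: y = C₁e^(2x) + C₂e^(-2x)
Applying ICs: C₁ = 5/4, C₂ = 7/4
Particular solution: y = (5/4)e^(2x) + (7/4)e^(-2x)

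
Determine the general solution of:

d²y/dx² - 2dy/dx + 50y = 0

Characteristic equation: r² - 2r + 50 = 0
Roots: r = 1 ± 7i (complex conjugates)
General solution: y = e^x(C₁cos(7x) + C₂sin(7x))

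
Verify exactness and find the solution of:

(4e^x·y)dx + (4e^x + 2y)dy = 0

Verify exactness: ∂M/∂y = ∂N/∂x ✓
Find F(x,y) such that ∂F/∂x = M, ∂F/∂y = N
Solution: 4e^x·y + y² = C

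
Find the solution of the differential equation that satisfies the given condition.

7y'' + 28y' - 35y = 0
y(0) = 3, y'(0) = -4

General solution: y = C₁e^x + C₂e^(-5x)
Applying ICs: C₁ = 11/6, C₂ = 7/6
Particular solution: y = (11/6)e^x + (7/6)e^(-5x)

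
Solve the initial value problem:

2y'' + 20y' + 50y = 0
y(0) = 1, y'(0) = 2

General solution: y = (C₁ + C₂x)e^(-5x)
Repeated root r = -5
Applying ICs: C₁ = 1, C₂ = 7
Particular solution: y = (1 + 7x)e^(-5x)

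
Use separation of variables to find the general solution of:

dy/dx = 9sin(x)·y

Separating variables and integrating:
ln|y| = -9cos(x) + C

General solution: y = Ce^(-9cos(x))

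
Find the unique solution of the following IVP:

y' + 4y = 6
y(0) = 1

General solution: y = 3/2 + Ce^(-4x)
Applying y(0) = 1: C = 1 - 3/2 = -1/2
Particular solution: y = 3/2 - (1/2)e^(-4x)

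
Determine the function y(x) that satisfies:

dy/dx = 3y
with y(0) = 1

General solution: y = Ce^(3x)
Applying IC y(0) = 1:
Particular solution: y = e^(3x)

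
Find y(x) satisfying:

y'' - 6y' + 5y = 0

Characteristic equation: r² - 6r + 5 = 0
Roots: r = 1, 5 (distinct real)
General solution: y = C₁e^x + C₂e^(5x)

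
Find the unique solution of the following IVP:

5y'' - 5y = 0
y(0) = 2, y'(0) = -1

General solution: y = C₁e^x + C₂e^(-x)
Applying ICs: C₁ = 1/2, C₂ = 3/2
Particular solution: y = (1/2)e^x + (3/2)e^(-x)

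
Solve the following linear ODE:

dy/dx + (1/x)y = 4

Using integrating factor method:

General solution: y = 2x + C/x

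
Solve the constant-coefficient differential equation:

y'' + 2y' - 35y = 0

Characteristic equation: r² + 2r - 35 = 0
Roots: r = 5, -7 (distinct real)
General solution: y = C₁e^(5x) + C₂e^(-7x)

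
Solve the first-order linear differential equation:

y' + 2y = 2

Using integrating factor method:

General solution: y = 1 + Ce^(-2x)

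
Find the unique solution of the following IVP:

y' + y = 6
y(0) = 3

General solution: y = 6 + Ce^(-x)
Applying y(0) = 3: C = 3 - 6 = -3
Particular solution: y = 6 - 3e^(-x)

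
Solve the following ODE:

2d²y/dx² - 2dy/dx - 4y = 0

Characteristic equation: 2r² - 2r - 4 = 0
Divide by 2: r² - r - 2 = 0
Roots: r = 2, -1 (distinct real)
General solution: y = C₁e^(2x) + C₂e^(-x)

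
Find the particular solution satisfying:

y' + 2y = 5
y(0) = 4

General solution: y = 5/2 + Ce^(-2x)
Applying y(0) = 4: C = 4 - 5/2 = 3/2
Particular solution: y = 5/2 + (3/2)e^(-2x)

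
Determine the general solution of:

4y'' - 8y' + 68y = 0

Characteristic equation: 4r² - 8r + 68 = 0
Divide by 4: r² - 2r + 17 = 0
Roots: r = 1 ± 4i (complex conjugates)
General solution: y = e^x(C₁cos(4x) + C₂sin(4x))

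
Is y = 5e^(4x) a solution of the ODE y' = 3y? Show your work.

Verification:
y = 5e^(4x)
y' = 20e^(4x)
But 3y = 15e^(4x)
y' ≠ 3y — the derivative does not match

No, it is not a solution.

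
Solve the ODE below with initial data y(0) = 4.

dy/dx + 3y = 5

General solution: y = 5/3 + Ce^(-3x)
Applying y(0) = 4: C = 4 - 5/3 = 7/3
Particular solution: y = 5/3 + (7/3)e^(-3x)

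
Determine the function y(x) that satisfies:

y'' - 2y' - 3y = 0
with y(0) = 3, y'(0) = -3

General solution: y = C₁e^(3x) + C₂e^(-x)
Applying ICs: C₁ = 0, C₂ = 3
Particular solution: y = 3e^(-x)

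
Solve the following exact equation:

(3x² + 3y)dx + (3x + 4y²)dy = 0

Verify exactness: ∂M/∂y = ∂N/∂x ✓
Find F(x,y) such that ∂F/∂x = M, ∂F/∂y = N
Solution: x³ + 3xy + 4y³/3 = C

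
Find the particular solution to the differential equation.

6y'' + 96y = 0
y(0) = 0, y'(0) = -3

General solution: y = C₁cos(4x) + C₂sin(4x)
Complex roots r = ±4i
Applying ICs: C₁ = 0, C₂ = -3/4
Particular solution: y = -(3/4)sin(4x)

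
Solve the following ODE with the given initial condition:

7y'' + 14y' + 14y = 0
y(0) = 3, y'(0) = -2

General solution: y = e^(-x)(C₁cos(x) + C₂sin(x))
Complex roots r = -1 ± i
Applying ICs: C₁ = 3, C₂ = 1
Particular solution: y = e^(-x)(3cos(x) + sin(x))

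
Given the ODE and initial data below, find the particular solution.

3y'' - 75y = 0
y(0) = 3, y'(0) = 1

General solution: y = C₁e^(5x) + C₂e^(-5x)
Applying ICs: C₁ = 8/5, C₂ = 7/5
Particular solution: y = (8/5)e^(5x) + (7/5)e^(-5x)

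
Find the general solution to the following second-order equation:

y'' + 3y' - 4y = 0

Characteristic equation: r² + 3r - 4 = 0
Roots: r = 1, -4 (distinct real)
General solution: y = C₁e^x + C₂e^(-4x)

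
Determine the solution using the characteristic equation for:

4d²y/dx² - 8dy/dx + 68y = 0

Characteristic equation: 4r² - 8r + 68 = 0
Divide by 4: r² - 2r + 17 = 0
Roots: r = 1 ± 4i (complex conjugates)
General solution: y = e^x(C₁cos(4x) + C₂sin(4x))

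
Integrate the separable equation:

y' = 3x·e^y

Separating variables and integrating:
-e^(-y) = 3x²/2 + C

General solution: y = -ln(C - 3x²/2)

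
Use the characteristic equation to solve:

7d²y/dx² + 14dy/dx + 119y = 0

Characteristic equation: 7r² + 14r + 119 = 0
Divide by 7: r² + 2r + 17 = 0
Roots: r = -1 ± 4i (complex conjugates)
General solution: y = e^(-x)(C₁cos(4x) + C₂sin(4x))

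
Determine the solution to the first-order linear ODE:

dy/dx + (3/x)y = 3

Using integrating factor method:

General solution: y = (3/4)x + Cx^(-3)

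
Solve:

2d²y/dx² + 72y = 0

Characteristic equation: 2r² + 72 = 0
Divide by 2: r² + 36 = 0
Roots: r = ±6i (complex conjugates)
General solution: y = C₁cos(6x) + C₂sin(6x)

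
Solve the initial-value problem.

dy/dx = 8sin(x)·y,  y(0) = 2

General solution: y = Ce^(-8cos(x))
Applying IC y(0) = 2:
Particular solution: y = 2e^(8(1-cos(x)))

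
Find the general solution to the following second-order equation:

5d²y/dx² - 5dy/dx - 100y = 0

Characteristic equation: 5r² - 5r - 100 = 0
Divide by 5: r² - r - 20 = 0
Roots: r = 5, -4 (distinct real)
General solution: y = C₁e^(5x) + C₂e^(-4x)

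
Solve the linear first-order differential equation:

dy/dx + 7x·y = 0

Using integrating factor method:

General solution: y = Ce^(-7x^2/2)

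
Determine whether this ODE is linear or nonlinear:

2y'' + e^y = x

Nonlinear (e^y is nonlinear in y)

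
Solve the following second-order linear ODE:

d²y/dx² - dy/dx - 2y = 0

Characteristic equation: r² - r - 2 = 0
Roots: r = 2, -1 (distinct real)
General solution: y = C₁e^(2x) + C₂e^(-x)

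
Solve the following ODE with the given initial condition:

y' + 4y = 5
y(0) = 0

General solution: y = 5/4 + Ce^(-4x)
Applying y(0) = 0: C = 0 - 5/4 = -5/4
Particular solution: y = 5/4 - (5/4)e^(-4x)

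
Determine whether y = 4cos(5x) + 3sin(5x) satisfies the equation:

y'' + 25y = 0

Verification:
y'' = -100cos(5x) - 75sin(5x)
y'' + 25y = 0 ✓

Yes, it is a solution.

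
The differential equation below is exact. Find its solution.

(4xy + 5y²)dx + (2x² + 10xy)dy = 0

Verify exactness: ∂M/∂y = ∂N/∂x ✓
Find F(x,y) such that ∂F/∂x = M, ∂F/∂y = N
Solution: 2x²y + 5xy² = C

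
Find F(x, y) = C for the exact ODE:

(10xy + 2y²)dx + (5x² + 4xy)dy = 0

Verify exactness: ∂M/∂y = ∂N/∂x ✓
Find F(x,y) such that ∂F/∂x = M, ∂F/∂y = N
Solution: 5x²y + 2xy² = C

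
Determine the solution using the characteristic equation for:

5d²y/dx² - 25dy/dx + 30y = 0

Characteristic equation: 5r² - 25r + 30 = 0
Divide by 5: r² - 5r + 6 = 0
Roots: r = 2, 3 (distinct real)
General solution: y = C₁e^(2x) + C₂e^(3x)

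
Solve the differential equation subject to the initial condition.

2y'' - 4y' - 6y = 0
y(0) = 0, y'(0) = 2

General solution: y = C₁e^(3x) + C₂e^(-x)
Applying ICs: C₁ = 1/2, C₂ = -1/2
Particular solution: y = (1/2)e^(3x) - (1/2)e^(-x)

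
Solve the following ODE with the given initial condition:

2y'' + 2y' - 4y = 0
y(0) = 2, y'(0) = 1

General solution: y = C₁e^x + C₂e^(-2x)
Applying ICs: C₁ = 5/3, C₂ = 1/3
Particular solution: y = (5/3)e^x + (1/3)e^(-2x)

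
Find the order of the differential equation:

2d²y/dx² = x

The order is 2 (highest derivative is of order 2).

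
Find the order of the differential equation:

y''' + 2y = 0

The order is 3 (highest derivative is of order 3).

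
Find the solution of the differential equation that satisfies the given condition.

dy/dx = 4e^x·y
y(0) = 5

General solution: y = Ce^(4e^x)
Applying IC y(0) = 5:
Particular solution: y = 5e^(4(e^x - 1))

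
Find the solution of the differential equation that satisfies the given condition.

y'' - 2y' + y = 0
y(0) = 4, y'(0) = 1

General solution: y = (C₁ + C₂x)e^x
Repeated root r = 1
Applying ICs: C₁ = 4, C₂ = -3
Particular solution: y = (4 - 3x)e^x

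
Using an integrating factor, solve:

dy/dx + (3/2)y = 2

Using integrating factor method:

General solution: y = 4/3 + Ce^(-3x/2)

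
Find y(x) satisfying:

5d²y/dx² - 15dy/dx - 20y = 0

Characteristic equation: 5r² - 15r - 20 = 0
Divide by 5: r² - 3r - 4 = 0
Roots: r = 4, -1 (distinct real)
General solution: y = C₁e^(4x) + C₂e^(-x)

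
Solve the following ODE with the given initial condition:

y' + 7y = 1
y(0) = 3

General solution: y = 1/7 + Ce^(-7x)
Applying y(0) = 3: C = 3 - 1/7 = 20/7
Particular solution: y = 1/7 + (20/7)e^(-7x)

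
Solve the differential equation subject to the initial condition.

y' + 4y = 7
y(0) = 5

General solution: y = 7/4 + Ce^(-4x)
Applying y(0) = 5: C = 5 - 7/4 = 13/4
Particular solution: y = 7/4 + (13/4)e^(-4x)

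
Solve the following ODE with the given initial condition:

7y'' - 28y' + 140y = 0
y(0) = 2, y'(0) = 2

General solution: y = e^(2x)(C₁cos(4x) + C₂sin(4x))
Complex roots r = 2 ± 4i
Applying ICs: C₁ = 2, C₂ = -1/2
Particular solution: y = e^(2x)(2cos(4x) - (1/2)sin(4x))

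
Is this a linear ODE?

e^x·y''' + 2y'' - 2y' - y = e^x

Yes. Linear (y and its derivatives appear to the first power only, no products of y terms)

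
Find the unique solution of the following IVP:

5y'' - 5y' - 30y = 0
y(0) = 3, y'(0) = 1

General solution: y = C₁e^(3x) + C₂e^(-2x)
Applying ICs: C₁ = 7/5, C₂ = 8/5
Particular solution: y = (7/5)e^(3x) + (8/5)e^(-2x)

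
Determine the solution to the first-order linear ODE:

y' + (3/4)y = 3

Using integrating factor method:

General solution: y = 4 + Ce^(-3x/4)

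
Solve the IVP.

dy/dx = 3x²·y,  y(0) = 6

General solution: y = Ce^(x³)
Applying IC y(0) = 6:
Particular solution: y = 6e^(x³)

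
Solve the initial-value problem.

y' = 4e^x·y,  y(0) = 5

General solution: y = Ce^(4e^x)
Applying IC y(0) = 5:
Particular solution: y = 5e^(4(e^x - 1))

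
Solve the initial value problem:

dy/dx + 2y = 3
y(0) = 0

General solution: y = 3/2 + Ce^(-2x)
Applying y(0) = 0: C = 0 - 3/2 = -3/2
Particular solution: y = 3/2 - (3/2)e^(-2x)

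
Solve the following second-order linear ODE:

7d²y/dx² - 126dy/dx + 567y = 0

Characteristic equation: 7r² - 126r + 567 = 0
Divide by 7: r² - 18r + 81 = 0
Factored: (r - 9)² = 0
Repeated root: r = 9
General solution: y = (C₁ + C₂x)e^(9x)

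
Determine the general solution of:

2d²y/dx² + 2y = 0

Characteristic equation: 2r² + 2 = 0
Divide by 2: r² + 1 = 0
Roots: r = ±i (complex conjugates)
General solution: y = C₁cos(x) + C₂sin(x)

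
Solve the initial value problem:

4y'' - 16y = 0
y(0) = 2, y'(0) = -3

General solution: y = C₁e^(2x) + C₂e^(-2x)
Applying ICs: C₁ = 1/4, C₂ = 7/4
Particular solution: y = (1/4)e^(2x) + (7/4)e^(-2x)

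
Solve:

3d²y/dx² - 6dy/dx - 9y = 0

Characteristic equation: 3r² - 6r - 9 = 0
Divide by 3: r² - 2r - 3 = 0
Roots: r = 3, -1 (distinct real)
General solution: y = C₁e^(3x) + C₂e^(-x)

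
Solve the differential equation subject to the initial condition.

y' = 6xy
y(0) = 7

General solution: y = Ce^(3x²)
Applying IC y(0) = 7:
Particular solution: y = 7e^(3x²)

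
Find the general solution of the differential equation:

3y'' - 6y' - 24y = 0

Characteristic equation: 3r² - 6r - 24 = 0
Divide by 3: r² - 2r - 8 = 0
Roots: r = 4, -2 (distinct real)
General solution: y = C₁e^(4x) + C₂e^(-2x)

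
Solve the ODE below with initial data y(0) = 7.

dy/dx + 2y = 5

General solution: y = 5/2 + Ce^(-2x)
Applying y(0) = 7: C = 7 - 5/2 = 9/2
Particular solution: y = 5/2 + (9/2)e^(-2x)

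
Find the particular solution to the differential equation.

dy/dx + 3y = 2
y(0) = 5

General solution: y = 2/3 + Ce^(-3x)
Applying y(0) = 5: C = 5 - 2/3 = 13/3
Particular solution: y = 2/3 + (13/3)e^(-3x)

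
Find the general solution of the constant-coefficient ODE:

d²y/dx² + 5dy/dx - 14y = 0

Characteristic equation: r² + 5r - 14 = 0
Roots: r = 2, -7 (distinct real)
General solution: y = C₁e^(2x) + C₂e^(-7x)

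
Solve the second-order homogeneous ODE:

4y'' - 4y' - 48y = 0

Characteristic equation: 4r² - 4r - 48 = 0
Divide by 4: r² - r - 12 = 0
Roots: r = 4, -3 (distinct real)
General solution: y = C₁e^(4x) + C₂e^(-3x)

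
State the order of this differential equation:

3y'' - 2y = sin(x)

The order is 2 (highest derivative is of order 2).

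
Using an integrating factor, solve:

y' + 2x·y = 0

Using integrating factor method:

General solution: y = Ce^(-x^2)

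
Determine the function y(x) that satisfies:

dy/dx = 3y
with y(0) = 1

General solution: y = Ce^(3x)
Applying IC y(0) = 1:
Particular solution: y = e^(3x)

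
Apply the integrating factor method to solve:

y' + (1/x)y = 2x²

Using integrating factor method:

General solution: y = (1/2)x^3 + C/x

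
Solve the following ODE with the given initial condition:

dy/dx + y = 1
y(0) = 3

General solution: y = 1 + Ce^(-x)
Applying y(0) = 3: C = 3 - 1 = 2
Particular solution: y = 1 + 2e^(-x)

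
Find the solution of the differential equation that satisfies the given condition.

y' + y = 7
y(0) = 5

General solution: y = 7 + Ce^(-x)
Applying y(0) = 5: C = 5 - 7 = -2
Particular solution: y = 7 - 2e^(-x)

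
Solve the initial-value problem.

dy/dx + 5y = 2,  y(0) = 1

General solution: y = 2/5 + Ce^(-5x)
Applying y(0) = 1: C = 1 - 2/5 = 3/5
Particular solution: y = 2/5 + (3/5)e^(-5x)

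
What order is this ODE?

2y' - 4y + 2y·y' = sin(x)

The order is 1 (highest derivative is of order 1).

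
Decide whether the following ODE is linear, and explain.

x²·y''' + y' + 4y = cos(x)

Linear (y and its derivatives appear to the first power only, no products of y terms)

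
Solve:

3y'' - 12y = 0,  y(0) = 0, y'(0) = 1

General solution: y = C₁e^(2x) + C₂e^(-2x)
Applying ICs: C₁ = 1/4, C₂ = -1/4
Particular solution: y = (1/4)e^(2x) - (1/4)e^(-2x)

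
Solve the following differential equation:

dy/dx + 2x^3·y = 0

Using integrating factor method:

General solution: y = Ce^(-x^4/2)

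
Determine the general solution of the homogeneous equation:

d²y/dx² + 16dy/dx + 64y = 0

Characteristic equation: r² + 16r + 64 = 0
Factored: (r + 8)² = 0
Repeated root: r = -8
General solution: y = (C₁ + C₂x)e^(-8x)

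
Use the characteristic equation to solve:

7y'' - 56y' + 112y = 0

Characteristic equation: 7r² - 56r + 112 = 0
Divide by 7: r² - 8r + 16 = 0
Factored: (r - 4)² = 0
Repeated root: r = 4
General solution: y = (C₁ + C₂x)e^(4x)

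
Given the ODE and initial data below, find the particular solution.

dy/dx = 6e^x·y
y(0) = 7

General solution: y = Ce^(6e^x)
Applying IC y(0) = 7:
Particular solution: y = 7e^(6(e^x - 1))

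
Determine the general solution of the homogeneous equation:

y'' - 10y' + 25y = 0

Characteristic equation: r² - 10r + 25 = 0
Factored: (r - 5)² = 0
Repeated root: r = 5
General solution: y = (C₁ + C₂x)e^(5x)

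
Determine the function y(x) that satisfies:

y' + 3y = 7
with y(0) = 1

General solution: y = 7/3 + Ce^(-3x)
Applying y(0) = 1: C = 1 - 7/3 = -4/3
Particular solution: y = 7/3 - (4/3)e^(-3x)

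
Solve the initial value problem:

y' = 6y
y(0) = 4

General solution: y = Ce^(6x)
Applying IC y(0) = 4:
Particular solution: y = 4e^(6x)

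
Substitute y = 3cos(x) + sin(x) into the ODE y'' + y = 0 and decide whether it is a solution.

Verification:
y'' = -3cos(x) - sin(x)
y'' + y = 0 ✓

Yes, it is a solution.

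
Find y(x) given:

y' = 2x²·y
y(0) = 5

General solution: y = Ce^(2x³/3)
Applying IC y(0) = 5:
Particular solution: y = 5e^(2x³/3)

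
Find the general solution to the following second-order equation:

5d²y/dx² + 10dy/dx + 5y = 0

Characteristic equation: 5r² + 10r + 5 = 0
Divide by 5: r² + 2r + 1 = 0
Factored: (r + 1)² = 0
Repeated root: r = -1
General solution: y = (C₁ + C₂x)e^(-x)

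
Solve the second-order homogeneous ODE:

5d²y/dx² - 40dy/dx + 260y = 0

Characteristic equation: 5r² - 40r + 260 = 0
Divide by 5: r² - 8r + 52 = 0
Roots: r = 4 ± 6i (complex conjugates)
General solution: y = e^(4x)(C₁cos(6x) + C₂sin(6x))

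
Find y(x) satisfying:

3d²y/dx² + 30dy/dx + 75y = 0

Characteristic equation: 3r² + 30r + 75 = 0
Divide by 3: r² + 10r + 25 = 0
Factored: (r + 5)² = 0
Repeated root: r = -5
General solution: y = (C₁ + C₂x)e^(-5x)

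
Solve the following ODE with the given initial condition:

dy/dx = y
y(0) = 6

General solution: y = Ce^x
Applying IC y(0) = 6:
Particular solution: y = 6e^x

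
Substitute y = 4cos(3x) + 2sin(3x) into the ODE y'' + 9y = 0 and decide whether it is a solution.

Verification:
y'' = -36cos(3x) - 18sin(3x)
y'' + 9y = 0 ✓

Yes, it is a solution.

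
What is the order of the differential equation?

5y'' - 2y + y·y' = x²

The order is 2 (highest derivative is of order 2).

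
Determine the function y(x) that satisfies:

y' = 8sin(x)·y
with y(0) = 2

General solution: y = Ce^(-8cos(x))
Applying IC y(0) = 2:
Particular solution: y = 2e^(8(1-cos(x)))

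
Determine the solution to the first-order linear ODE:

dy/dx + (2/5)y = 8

Using integrating factor method:

General solution: y = 20 + Ce^(-2x/5)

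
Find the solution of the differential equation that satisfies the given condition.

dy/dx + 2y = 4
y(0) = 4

General solution: y = 2 + Ce^(-2x)
Applying y(0) = 4: C = 4 - 2 = 2
Particular solution: y = 2 + 2e^(-2x)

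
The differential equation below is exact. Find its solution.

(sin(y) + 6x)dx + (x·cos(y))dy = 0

Verify exactness: ∂M/∂y = ∂N/∂x ✓
Find F(x,y) such that ∂F/∂x = M, ∂F/∂y = N
Solution: x·sin(y) + 3x² = C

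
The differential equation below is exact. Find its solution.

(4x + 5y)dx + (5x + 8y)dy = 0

Verify exactness: ∂M/∂y = ∂N/∂x ✓
Find F(x,y) such that ∂F/∂x = M, ∂F/∂y = N
Solution: 2x² + 5xy + 4y² = C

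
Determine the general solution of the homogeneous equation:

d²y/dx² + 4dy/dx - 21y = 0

Characteristic equation: r² + 4r - 21 = 0
Roots: r = 3, -7 (distinct real)
General solution: y = C₁e^(3x) + C₂e^(-7x)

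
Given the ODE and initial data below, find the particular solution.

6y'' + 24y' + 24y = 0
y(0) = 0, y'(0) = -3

General solution: y = (C₁ + C₂x)e^(-2x)
Repeated root r = -2
Applying ICs: C₁ = 0, C₂ = -3
Particular solution: y = -3xe^(-2x)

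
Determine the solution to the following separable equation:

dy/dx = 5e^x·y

Separating variables and integrating:
ln|y| = 5e^x + C

General solution: y = Ce^(5e^x)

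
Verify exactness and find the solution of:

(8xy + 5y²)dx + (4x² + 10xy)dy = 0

Verify exactness: ∂M/∂y = ∂N/∂x ✓
Find F(x,y) such that ∂F/∂x = M, ∂F/∂y = N
Solution: 4x²y + 5xy² = C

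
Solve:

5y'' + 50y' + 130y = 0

Characteristic equation: 5r² + 50r + 130 = 0
Divide by 5: r² + 10r + 26 = 0
Roots: r = -5 ± i (complex conjugates)
General solution: y = e^(-5x)(C₁cos(x) + C₂sin(x))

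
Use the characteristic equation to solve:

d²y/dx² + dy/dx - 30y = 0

Characteristic equation: r² + r - 30 = 0
Roots: r = 5, -6 (distinct real)
General solution: y = C₁e^(5x) + C₂e^(-6x)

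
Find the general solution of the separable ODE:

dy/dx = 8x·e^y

Separating variables and integrating:
-e^(-y) = 4x² + C

General solution: y = -ln(C - 4x²)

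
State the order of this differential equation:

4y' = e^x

The order is 1 (highest derivative is of order 1).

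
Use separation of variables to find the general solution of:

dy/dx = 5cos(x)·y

Separating variables and integrating:
ln|y| = 5sin(x) + C

General solution: y = Ce^(5sin(x))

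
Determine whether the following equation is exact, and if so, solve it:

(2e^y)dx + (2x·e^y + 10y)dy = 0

Verify exactness: ∂M/∂y = ∂N/∂x ✓
Find F(x,y) such that ∂F/∂x = M, ∂F/∂y = N
Solution: 2x·e^y + 5y² = C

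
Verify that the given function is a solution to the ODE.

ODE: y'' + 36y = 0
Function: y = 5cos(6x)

Verification:
y'' = -180cos(6x)
y'' + 36y = 0 ✓

Yes, it is a solution.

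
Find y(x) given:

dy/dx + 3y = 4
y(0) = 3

General solution: y = 4/3 + Ce^(-3x)
Applying y(0) = 3: C = 3 - 4/3 = 5/3
Particular solution: y = 4/3 + (5/3)e^(-3x)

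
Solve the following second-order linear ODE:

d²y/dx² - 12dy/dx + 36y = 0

Characteristic equation: r² - 12r + 36 = 0
Factored: (r - 6)² = 0
Repeated root: r = 6
General solution: y = (C₁ + C₂x)e^(6x)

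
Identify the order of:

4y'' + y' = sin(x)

The order is 2 (highest derivative is of order 2).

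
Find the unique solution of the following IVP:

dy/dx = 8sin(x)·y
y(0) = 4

General solution: y = Ce^(-8cos(x))
Applying IC y(0) = 4:
Particular solution: y = 4e^(8(1-cos(x)))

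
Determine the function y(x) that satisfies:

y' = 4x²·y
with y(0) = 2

General solution: y = Ce^(4x³/3)
Applying IC y(0) = 2:
Particular solution: y = 2e^(4x³/3)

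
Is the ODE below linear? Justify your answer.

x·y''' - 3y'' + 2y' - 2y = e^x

Yes. Linear (y and its derivatives appear to the first power only, no products of y terms)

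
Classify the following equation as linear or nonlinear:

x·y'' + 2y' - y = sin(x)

Linear (y and its derivatives appear to the first power only, no products of y terms)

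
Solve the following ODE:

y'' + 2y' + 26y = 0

Characteristic equation: r² + 2r + 26 = 0
Roots: r = -1 ± 5i (complex conjugates)
General solution: y = e^(-x)(C₁cos(5x) + C₂sin(5x))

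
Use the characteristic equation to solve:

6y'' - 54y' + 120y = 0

Characteristic equation: 6r² - 54r + 120 = 0
Divide by 6: r² - 9r + 20 = 0
Roots: r = 4, 5 (distinct real)
General solution: y = C₁e^(4x) + C₂e^(5x)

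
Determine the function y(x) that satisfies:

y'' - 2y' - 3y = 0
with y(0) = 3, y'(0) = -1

General solution: y = C₁e^(3x) + C₂e^(-x)
Applying ICs: C₁ = 1/2, C₂ = 5/2
Particular solution: y = (1/2)e^(3x) + (5/2)e^(-x)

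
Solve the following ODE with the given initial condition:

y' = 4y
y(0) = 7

General solution: y = Ce^(4x)
Applying IC y(0) = 7:
Particular solution: y = 7e^(4x)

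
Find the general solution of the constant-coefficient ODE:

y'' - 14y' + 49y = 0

Characteristic equation: r² - 14r + 49 = 0
Factored: (r - 7)² = 0
Repeated root: r = 7
General solution: y = (C₁ + C₂x)e^(7x)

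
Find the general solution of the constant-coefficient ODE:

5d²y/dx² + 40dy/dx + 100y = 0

Characteristic equation: 5r² + 40r + 100 = 0
Divide by 5: r² + 8r + 20 = 0
Roots: r = -4 ± 2i (complex conjugates)
General solution: y = e^(-4x)(C₁cos(2x) + C₂sin(2x))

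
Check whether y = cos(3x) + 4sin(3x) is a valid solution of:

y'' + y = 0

Verification:
y'' = -9cos(3x) - 36sin(3x)
y'' + y ≠ 0 (frequency mismatch: got 9 instead of 1)

No, it is not a solution.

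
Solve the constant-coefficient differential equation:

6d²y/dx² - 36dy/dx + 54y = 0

Characteristic equation: 6r² - 36r + 54 = 0
Divide by 6: r² - 6r + 9 = 0
Factored: (r - 3)² = 0
Repeated root: r = 3
General solution: y = (C₁ + C₂x)e^(3x)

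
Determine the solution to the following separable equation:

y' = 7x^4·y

Separating variables and integrating:
ln|y| = 7x^5/5 + C

General solution: y = Ce^(7x^5/5)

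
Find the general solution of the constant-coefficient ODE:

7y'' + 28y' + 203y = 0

Characteristic equation: 7r² + 28r + 203 = 0
Divide by 7: r² + 4r + 29 = 0
Roots: r = -2 ± 5i (complex conjugates)
General solution: y = e^(-2x)(C₁cos(5x) + C₂sin(5x))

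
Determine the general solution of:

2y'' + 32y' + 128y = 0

Characteristic equation: 2r² + 32r + 128 = 0
Divide by 2: r² + 16r + 64 = 0
Factored: (r + 8)² = 0
Repeated root: r = -8
General solution: y = (C₁ + C₂x)e^(-8x)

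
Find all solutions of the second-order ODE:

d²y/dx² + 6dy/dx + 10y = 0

Characteristic equation: r² + 6r + 10 = 0
Roots: r = -3 ± i (complex conjugates)
General solution: y = e^(-3x)(C₁cos(x) + C₂sin(x))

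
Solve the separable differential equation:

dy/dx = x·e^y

Separating variables and integrating:
-e^(-y) = x²/2 + C

General solution: y = -ln(C - x²/2)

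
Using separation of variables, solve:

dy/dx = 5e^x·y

Separating variables and integrating:
ln|y| = 5e^x + C

General solution: y = Ce^(5e^x)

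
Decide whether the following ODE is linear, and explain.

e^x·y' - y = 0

Linear (y and its derivatives appear to the first power only, no products of y terms)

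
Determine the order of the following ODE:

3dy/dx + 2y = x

The order is 1 (highest derivative is of order 1).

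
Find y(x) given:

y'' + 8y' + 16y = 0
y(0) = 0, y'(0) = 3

General solution: y = (C₁ + C₂x)e^(-4x)
Repeated root r = -4
Applying ICs: C₁ = 0, C₂ = 3
Particular solution: y = 3xe^(-4x)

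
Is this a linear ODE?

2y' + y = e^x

Yes. Linear (y and its derivatives appear to the first power only, no products of y terms)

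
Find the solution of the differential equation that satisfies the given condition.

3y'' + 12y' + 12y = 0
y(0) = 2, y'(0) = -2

General solution: y = (C₁ + C₂x)e^(-2x)
Repeated root r = -2
Applying ICs: C₁ = 2, C₂ = 2
Particular solution: y = (2 + 2x)e^(-2x)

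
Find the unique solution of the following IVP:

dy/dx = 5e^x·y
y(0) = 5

General solution: y = Ce^(5e^x)
Applying IC y(0) = 5:
Particular solution: y = 5e^(5(e^x - 1))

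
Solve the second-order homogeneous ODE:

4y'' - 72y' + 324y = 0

Characteristic equation: 4r² - 72r + 324 = 0
Divide by 4: r² - 18r + 81 = 0
Factored: (r - 9)² = 0
Repeated root: r = 9
General solution: y = (C₁ + C₂x)e^(9x)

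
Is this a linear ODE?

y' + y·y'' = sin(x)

No. Nonlinear (y·y'' term)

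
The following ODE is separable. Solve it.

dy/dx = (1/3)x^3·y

Separating variables and integrating:
ln|y| = x^4/12 + C

General solution: y = Ce^(x^4/12)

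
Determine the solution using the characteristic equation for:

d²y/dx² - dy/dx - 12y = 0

Characteristic equation: r² - r - 12 = 0
Roots: r = 4, -3 (distinct real)
General solution: y = C₁e^(4x) + C₂e^(-3x)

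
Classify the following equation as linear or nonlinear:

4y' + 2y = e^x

Linear (y and its derivatives appear to the first power only, no products of y terms)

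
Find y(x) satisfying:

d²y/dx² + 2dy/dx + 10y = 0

Characteristic equation: r² + 2r + 10 = 0
Roots: r = -1 ± 3i (complex conjugates)
General solution: y = e^(-x)(C₁cos(3x) + C₂sin(3x))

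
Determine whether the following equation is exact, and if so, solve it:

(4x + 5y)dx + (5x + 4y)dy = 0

Verify exactness: ∂M/∂y = ∂N/∂x ✓
Find F(x,y) such that ∂F/∂x = M, ∂F/∂y = N
Solution: 2x² + 5xy + 2y² = C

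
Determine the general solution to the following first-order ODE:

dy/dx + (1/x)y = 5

Using integrating factor method:

General solution: y = (5/2)x + C/x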